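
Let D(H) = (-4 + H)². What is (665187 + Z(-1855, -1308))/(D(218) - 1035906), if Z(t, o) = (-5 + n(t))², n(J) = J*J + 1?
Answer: -5920313093814/495055 ≈ -1.1959e+7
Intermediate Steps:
n(J) = 1 + J² (n(J) = J² + 1 = 1 + J²)
Z(t, o) = (-4 + t²)² (Z(t, o) = (-5 + (1 + t²))² = (-4 + t²)²)
(665187 + Z(-1855, -1308))/(D(218) - 1035906) = (665187 + (-4 + (-1855)²)²)/((-4 + 218)² - 1035906) = (665187 + (-4 + 3441025)²)/(214² - 1035906) = (665187 + 3441021²)/(45796 - 1035906) = (665187 + 11840625522441)/(-990110) = 11840626187628*(-1/990110) = -5920313093814/495055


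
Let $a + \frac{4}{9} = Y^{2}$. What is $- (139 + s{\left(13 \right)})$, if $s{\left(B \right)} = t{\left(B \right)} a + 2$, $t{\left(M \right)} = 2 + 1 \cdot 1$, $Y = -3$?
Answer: $- \frac{500}{3} \approx -166.67$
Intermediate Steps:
$a = \frac{77}{9}$ ($a = - \frac{4}{9} + \left(-3\right)^{2} = - \frac{4}{9} + 9 = \frac{77}{9} \approx 8.5556$)
$t{\left(M \right)} = 3$ ($t{\left(M \right)} = 2 + 1 = 3$)
$s{\left(B \right)} = \frac{83}{3}$ ($s{\left(B \right)} = 3 \cdot \frac{77}{9} + 2 = \frac{77}{3} + 2 = \frac{83}{3}$)
$- (139 + s{\left(13 \right)}) = - (139 + \frac{83}{3}) = \left(-1\right) \frac{500}{3} = - \frac{500}{3}$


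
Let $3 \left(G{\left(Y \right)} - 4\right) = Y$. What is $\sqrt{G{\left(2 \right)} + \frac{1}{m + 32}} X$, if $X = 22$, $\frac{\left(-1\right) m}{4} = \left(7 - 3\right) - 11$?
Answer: $\frac{11 \sqrt{4215}}{15} \approx 47.61$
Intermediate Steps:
$m = 28$ ($m = - 4 \left(\left(7 - 3\right) - 11\right) = - 4 \left(4 - 11\right) = \left(-4\right) \left(-7\right) = 28$)
$G{\left(Y \right)} = 4 + \frac{Y}{3}$
$\sqrt{G{\left(2 \right)} + \frac{1}{m + 32}} X = \sqrt{\left(4 + \frac{1}{3} \cdot 2\right) + \frac{1}{28 + 32}} \cdot 22 = \sqrt{\left(4 + \frac{2}{3}\right) + \frac{1}{60}} \cdot 22 = \sqrt{\frac{14}{3} + \frac{1}{60}} \cdot 22 = \sqrt{\frac{281}{60}} \cdot 22 = \frac{\sqrt{4215}}{30} \cdot 22 = \frac{11 \sqrt{4215}}{15}$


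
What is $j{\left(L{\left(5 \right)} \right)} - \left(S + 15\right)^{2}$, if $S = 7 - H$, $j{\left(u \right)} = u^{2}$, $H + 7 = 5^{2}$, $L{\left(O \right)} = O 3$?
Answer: $209$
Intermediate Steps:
$L{\left(O \right)} = 3 O$
$H = 18$ ($H = -7 + 5^{2} = -7 + 25 = 18$)
$S = -11$ ($S = 7 - 18 = -11$)
$j{\left(L{\left(5 \right)} \right)} - \left(S + 15\right)^{2} = \left(3 \cdot 5\right)^{2} - \left(-11 + 15\right)^{2} = 15^{2} - 4^{2} = 225 - 16 = 209$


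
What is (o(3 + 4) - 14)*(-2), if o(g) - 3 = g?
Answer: 8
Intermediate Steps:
o(g) = 3 + g
(o(3 + 4) - 14)*(-2) = ((3 + (3 + 4)) - 14)*(-2) = ((3 + 7) - 14)*(-2) = (10 - 14)*(-2) = -4*(-2) = 8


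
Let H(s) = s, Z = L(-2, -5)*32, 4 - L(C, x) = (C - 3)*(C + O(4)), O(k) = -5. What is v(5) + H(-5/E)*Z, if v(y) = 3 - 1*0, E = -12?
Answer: -1231/3 ≈ -410.33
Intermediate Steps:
L(C, x) = 4 - (-5 + C)*(-3 + C) (L(C, x) = 4 - (C - 3)*(C - 5) = 4 - (-3 + C)*(-5 + C) = 4 - (-5 + C)*(-3 + C))
Z = -992 (Z = (-11 - 1*(-2)² + 8*(-2))*32 = (-11 - 1*4 - 16)*32 = (-11 - 4 - 16)*32 = -31*32 = -992)
v(y) = 3 (v(y) = 3 + 0 = 3)
v(5) + H(-5/E)*Z = 3 - 5/(-12)*(-992) = 3 - 5*(-1/12)*(-992) = 3 + (5/12)*(-992) = 3 - 1240/3 = -1231/3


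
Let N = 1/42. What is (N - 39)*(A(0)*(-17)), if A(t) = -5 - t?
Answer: -139145/42 ≈ -3313.0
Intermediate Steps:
N = 1/42 ≈ 0.023810
(N - 39)*(A(0)*(-17)) = (1/42 - 39)*((-5 - 1*0)*(-17)) = -1637*(-5 + 0)*(-17)/42 = -(-8185)*(-17)/42 = -1637/42*85 = -139145/42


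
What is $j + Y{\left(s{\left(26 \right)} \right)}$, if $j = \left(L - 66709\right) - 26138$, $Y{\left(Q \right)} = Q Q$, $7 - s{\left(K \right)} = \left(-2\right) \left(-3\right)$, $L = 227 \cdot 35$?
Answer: $-84901$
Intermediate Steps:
$L = 7945$
$s{\left(K \right)} = 1$ ($s{\left(K \right)} = 7 - \left(-2\right) \left(-3\right) = 7 - 6 = 1$)
$Y{\left(Q \right)} = Q^{2}$
$j = -84902$ ($j = \left(7945 - 66709\right) - 26138 = -58764 - 26138 = -84902$)
$j + Y{\left(s{\left(26 \right)} \right)} = -84902 + 1^{2} = -84902 + 1 = -84901$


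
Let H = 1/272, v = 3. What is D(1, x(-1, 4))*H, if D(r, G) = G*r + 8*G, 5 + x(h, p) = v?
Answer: -9/136 ≈ -0.066176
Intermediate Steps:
x(h, p) = -2 (x(h, p) = -5 + 3 = -2)
D(r, G) = 8*G + G*r
H = 1/272 ≈ 0.0036765
D(1, x(-1, 4))*H = -2*(8 + 1)*(1/272) = -2*9*(1/272) = -18*1/272 = -9/136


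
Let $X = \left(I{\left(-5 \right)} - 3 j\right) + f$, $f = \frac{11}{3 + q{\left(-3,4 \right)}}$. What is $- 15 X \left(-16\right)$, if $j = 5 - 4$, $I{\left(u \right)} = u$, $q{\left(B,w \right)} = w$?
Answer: $- \frac{10800}{7} \approx -1542.9$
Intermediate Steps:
$j = 1$ ($j = 5 - 4 = 1$)
$f = \frac{11}{7}$ ($f = \frac{11}{3 + 4} = \frac{11}{7} \approx 1.5714$)
$X = - \frac{45}{7}$ ($X = \left(-5 - 3\right) + \frac{11}{7} = -8 + \frac{11}{7} = - \frac{45}{7} \approx -6.4286$)
$- 15 X \left(-16\right) = \left(-15\right) \left(- \frac{45}{7}\right) \left(-16\right) = \frac{675}{7} \left(-16\right) = - \frac{10800}{7}$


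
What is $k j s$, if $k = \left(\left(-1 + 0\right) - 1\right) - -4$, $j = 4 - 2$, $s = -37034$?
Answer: $-148136$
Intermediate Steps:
$j = 2$
$k = 2$ ($k = \left(-1 - 1\right) + 4 = -2 + 4 = 2$)
$k j s = 2 \cdot 2 \left(-37034\right) = 4 \left(-37034\right) = -148136$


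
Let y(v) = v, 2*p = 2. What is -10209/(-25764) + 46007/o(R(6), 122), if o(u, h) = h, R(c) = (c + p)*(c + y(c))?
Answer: 197761641/523868 ≈ 377.50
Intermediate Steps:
p = 1 (p = (½)*2 = 1)
R(c) = 2*c*(1 + c) (R(c) = (c + 1)*(c + c) = (1 + c)*(2*c) = 2*c*(1 + c))
-10209/(-25764) + 46007/o(R(6), 122) = -10209/(-25764) + 46007/122 = -10209*(-1/25764) + 46007*(1/122) = 3403/8588 + 46007/122 = 197761641/523868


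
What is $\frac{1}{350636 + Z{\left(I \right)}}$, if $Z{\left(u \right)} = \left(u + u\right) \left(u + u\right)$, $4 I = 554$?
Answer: $\frac{1}{427365} \approx 2.3399 \cdot 10^{-6}$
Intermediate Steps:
$I = \frac{277}{2}$ ($I = \frac{1}{4} \cdot 554 = \frac{277}{2} \approx 138.5$)
$Z{\left(u \right)} = 4 u^{2}$ ($Z{\left(u \right)} = 2 u 2 u = 4 u^{2}$)
$\frac{1}{350636 + Z{\left(I \right)}} = \frac{1}{350636 + 4 \left(\frac{277}{2}\right)^{2}} = \frac{1}{350636 + 4 \cdot \frac{76729}{4}} = \frac{1}{350636 + 76729} = \frac{1}{427365}$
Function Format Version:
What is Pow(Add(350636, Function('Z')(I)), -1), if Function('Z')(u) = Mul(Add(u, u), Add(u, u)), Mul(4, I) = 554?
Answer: Rational(1, 427365) ≈ 2.3399e-6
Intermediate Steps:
I = Rational(277, 2) (I = Mul(Rational(1, 4), 554) = Rational(277, 2) ≈ 138.50)
Function('Z')(u) = Mul(4, Pow(u, 2)) (Function('Z')(u) = Mul(Mul(2, u), Mul(2, u)) = Mul(4, Pow(u, 2)))
Pow(Add(350636, Function('Z')(I)), -1) = Pow(Add(350636, Mul(4, Pow(Rational(277, 2), 2))), -1) = Pow(Add(350636, Mul(4, Rational(76729, 4))), -1) = Pow(Add(350636, 76729), -1) = Pow(427365, -1) = Rational(1, 427365)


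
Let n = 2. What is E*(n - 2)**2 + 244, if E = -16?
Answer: 244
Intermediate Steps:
E*(n - 2)**2 + 244 = -16*(2 - 2)**2 + 244 = -16*0**2 + 244 = -16*0 + 244 = 0 + 244 = 244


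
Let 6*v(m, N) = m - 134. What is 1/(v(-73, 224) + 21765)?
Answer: 2/43461 ≈ 4.6018e-5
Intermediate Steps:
v(m, N) = -67/3 + m/6 (v(m, N) = (m - 134)/6 = (-134 + m)/6 = -67/3 + m/6)
1/(v(-73, 224) + 21765) = 1/((-67/3 + (⅙)*(-73)) + 21765) = 1/((-67/3 - 73/6) + 21765) = 1/(-69/2 + 21765) = 1/(43461/2) = 2/43461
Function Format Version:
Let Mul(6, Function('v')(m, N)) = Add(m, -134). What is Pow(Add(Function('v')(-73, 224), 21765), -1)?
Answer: Rational(2, 43461) ≈ 4.6018e-5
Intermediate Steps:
Function('v')(m, N) = Add(Rational(-67, 3), Mul(Rational(1, 6), m)) (Function('v')(m, N) = Mul(Rational(1, 6), Add(m, -134)) = Mul(Rational(1, 6), Add(-134, m)) = Add(Rational(-67, 3), Mul(Rational(1, 6), m)))
Pow(Add(Function('v')(-73, 224), 21765), -1) = Pow(Add(Add(Rational(-67, 3), Mul(Rational(1, 6), -73)), 21765), -1) = Pow(Add(Add(Rational(-67, 3), Rational(-73, 6)), 21765), -1) = Pow(Add(Rational(-69, 2), 21765), -1) = Pow(Rational(43461, 2), -1) = Rational(2, 43461)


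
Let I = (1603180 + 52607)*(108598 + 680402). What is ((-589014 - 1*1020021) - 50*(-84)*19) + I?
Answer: 1306414413765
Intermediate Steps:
I = 1306415943000 (I = 1655787*789000 = 1306415943000)
((-589014 - 1*1020021) - 50*(-84)*19) + I = ((-589014 - 1*1020021) - 50*(-84)*19) + 1306415943000 = ((-589014 - 1020021) + 4200*19) + 1306415943000 = (-1609035 + 79800) + 1306415943000 = -1529235 + 1306415943000 = 1306414413765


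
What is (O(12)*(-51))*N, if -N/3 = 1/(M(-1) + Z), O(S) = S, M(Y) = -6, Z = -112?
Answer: -918/59 ≈ -15.559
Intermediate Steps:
N = 3/118 (N = -3/(-6 - 112) = -3/(-118) = -3*(-1/118) = 3/118 ≈ 0.025424)
(O(12)*(-51))*N = (12*(-51))*(3/118) = -612*3/118 = -918/59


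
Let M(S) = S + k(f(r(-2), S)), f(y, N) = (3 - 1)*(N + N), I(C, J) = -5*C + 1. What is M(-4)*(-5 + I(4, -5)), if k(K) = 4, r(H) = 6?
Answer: 0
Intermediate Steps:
I(C, J) = 1 - 5*C
f(y, N) = 4*N (f(y, N) = 2*(2*N) = 4*N)
M(S) = 4 + S (M(S) = S + 4 = 4 + S)
M(-4)*(-5 + I(4, -5)) = (4 - 4)*(-5 + (1 - 5*4)) = 0*(-5 + (1 - 20)) = 0*(-5 - 19) = 0*(-24) = 0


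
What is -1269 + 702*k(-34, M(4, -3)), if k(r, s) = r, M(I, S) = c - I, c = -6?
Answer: -25137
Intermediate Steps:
M(I, S) = -6 - I
-1269 + 702*k(-34, M(4, -3)) = -1269 + 702*(-34) = -1269 - 23868 = -25137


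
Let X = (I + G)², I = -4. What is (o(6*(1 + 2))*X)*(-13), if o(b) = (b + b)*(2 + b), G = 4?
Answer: 0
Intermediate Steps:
o(b) = 2*b*(2 + b) (o(b) = (2*b)*(2 + b) = 2*b*(2 + b))
X = 0 (X = (-4 + 4)² = 0² = 0)
(o(6*(1 + 2))*X)*(-13) = ((2*(6*(1 + 2))*(2 + 6*(1 + 2)))*0)*(-13) = ((2*(6*3)*(2 + 6*3))*0)*(-13) = ((2*18*(2 + 18))*0)*(-13) = ((2*18*20)*0)*(-13) = (720*0)*(-13) = 0*(-13) = 0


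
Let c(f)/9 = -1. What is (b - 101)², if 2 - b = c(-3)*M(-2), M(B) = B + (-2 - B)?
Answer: 13689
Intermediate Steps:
c(f) = -9 (c(f) = 9*(-1) = -9)
M(B) = -2
b = -16 (b = 2 - (-9)*(-2) = 2 - 1*18 = 2 - 18 = -16)
(b - 101)² = (-16 - 101)² = (-117)² = 13689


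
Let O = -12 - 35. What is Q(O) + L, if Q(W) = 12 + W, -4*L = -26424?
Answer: 6571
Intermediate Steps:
L = 6606 (L = -1/4*(-26424) = 6606)
O = -47
Q(O) + L = (12 - 47) + 6606 = -35 + 6606 = 6571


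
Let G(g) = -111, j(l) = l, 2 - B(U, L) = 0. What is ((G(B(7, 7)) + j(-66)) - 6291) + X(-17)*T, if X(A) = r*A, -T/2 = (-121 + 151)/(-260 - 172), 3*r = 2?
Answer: -349357/54 ≈ -6469.6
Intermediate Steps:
r = ⅔ (r = (⅓)*2 = ⅔ ≈ 0.66667)
B(U, L) = 2 (B(U, L) = 2 - 1*0 = 2 + 0 = 2)
T = 5/36 (T = -2*(-121 + 151)/(-260 - 172) = -60/(-432) = -60*(-1)/432 = -2*(-5/72) = 5/36 ≈ 0.13889)
X(A) = 2*A/3
((G(B(7, 7)) + j(-66)) - 6291) + X(-17)*T = ((-111 - 66) - 6291) + ((⅔)*(-17))*(5/36) = (-177 - 6291) - 34/3*5/36 = -6468 - 85/54 = -349357/54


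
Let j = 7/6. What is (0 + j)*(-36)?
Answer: -42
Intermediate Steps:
j = 7/6 (j = 7*(⅙) = 7/6 ≈ 1.1667)
(0 + j)*(-36) = (0 + 7/6)*(-36) = (7/6)*(-36) = -42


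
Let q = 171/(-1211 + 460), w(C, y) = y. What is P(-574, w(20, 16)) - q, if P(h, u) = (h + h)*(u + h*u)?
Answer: 7904173035/751 ≈ 1.0525e+7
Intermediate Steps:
P(h, u) = 2*h*(u + h*u) (P(h, u) = (2*h)*(u + h*u) = 2*h*(u + h*u))
q = -171/751 (q = 171/(-751) = -1/751*171 = -171/751 ≈ -0.22770)
P(-574, w(20, 16)) - q = 2*(-574)*16*(1 - 574) - 1*(-171/751) = 2*(-574)*16*(-573) + 171/751 = 10524864 + 171/751 = 7904173035/751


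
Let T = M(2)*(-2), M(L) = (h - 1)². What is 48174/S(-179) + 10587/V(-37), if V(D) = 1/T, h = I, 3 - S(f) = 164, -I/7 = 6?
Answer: -900473580/23 ≈ -3.9151e+7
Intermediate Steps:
I = -42 (I = -7*6 = -42)
S(f) = -161 (S(f) = 3 - 1*164 = 3 - 164 = -161)
h = -42
M(L) = 1849 (M(L) = (-42 - 1)² = (-43)² = 1849)
T = -3698 (T = 1849*(-2) = -3698)
V(D) = -1/3698 (V(D) = 1/(-3698) = -1/3698)
48174/S(-179) + 10587/V(-37) = 48174/(-161) + 10587/(-1/3698) = 48174*(-1/161) + 10587*(-3698) = -6882/23 - 39150726 = -900473580/23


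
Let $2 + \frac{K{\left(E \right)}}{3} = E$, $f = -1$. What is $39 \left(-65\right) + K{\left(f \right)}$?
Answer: $-2544$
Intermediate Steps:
$K{\left(E \right)} = -6 + 3 E$
$39 \left(-65\right) + K{\left(f \right)} = 39 \left(-65\right) + \left(-6 + 3 \left(-1\right)\right) = -2535 - 9 = -2544$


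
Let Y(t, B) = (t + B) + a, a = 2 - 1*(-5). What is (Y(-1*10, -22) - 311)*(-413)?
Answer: 138768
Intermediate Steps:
a = 7 (a = 2 + 5 = 7)
Y(t, B) = 7 + B + t (Y(t, B) = (t + B) + 7 = (B + t) + 7 = 7 + B + t)
(Y(-1*10, -22) - 311)*(-413) = ((7 - 22 - 1*10) - 311)*(-413) = ((7 - 22 - 10) - 311)*(-413) = (-25 - 311)*(-413) = -336*(-413) = 138768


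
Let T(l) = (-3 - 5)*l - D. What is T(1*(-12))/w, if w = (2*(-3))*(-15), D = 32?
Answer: 32/45 ≈ 0.71111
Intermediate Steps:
T(l) = -32 - 8*l (T(l) = (-3 - 5)*l - 1*32 = -8*l - 32 = -32 - 8*l)
w = 90 (w = -6*(-15) = 90)
T(1*(-12))/w = (-32 - 8*(-12))/90 = (-32 - 8*(-12))*(1/90) = (-32 + 96)*(1/90) = 64*(1/90) = 32/45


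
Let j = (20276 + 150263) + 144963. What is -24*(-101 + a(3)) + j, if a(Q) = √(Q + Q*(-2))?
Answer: 317926 - 24*I*√3 ≈ 3.1793e+5 - 41.569*I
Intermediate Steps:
a(Q) = √(-Q) (a(Q) = √(Q - 2*Q) = √(-Q))
j = 315502 (j = 170539 + 144963 = 315502)
-24*(-101 + a(3)) + j = -24*(-101 + √(-1*3)) + 315502 = -24*(-101 + √(-3)) + 315502 = -24*(-101 + I*√3) + 315502 = (2424 - 24*I*√3) + 315502 = 317926 - 24*I*√3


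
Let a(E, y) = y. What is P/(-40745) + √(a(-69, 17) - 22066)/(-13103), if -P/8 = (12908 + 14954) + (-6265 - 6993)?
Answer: 116832/40745 - I*√22049/13103 ≈ 2.8674 - 0.011332*I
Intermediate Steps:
P = -116832 (P = -8*((12908 + 14954) + (-6265 - 6993)) = -8*(27862 - 13258) = -8*14604 = -116832)
P/(-40745) + √(a(-69, 17) - 22066)/(-13103) = -116832/(-40745) + √(17 - 22066)/(-13103) = -116832*(-1/40745) + √(-22049)*(-1/13103) = 116832/40745 + (I*√22049)*(-1/13103) = 116832/40745 - I*√22049/13103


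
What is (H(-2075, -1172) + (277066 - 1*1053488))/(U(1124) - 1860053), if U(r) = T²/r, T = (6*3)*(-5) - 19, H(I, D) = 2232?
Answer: 870189560/2090687691 ≈ 0.41622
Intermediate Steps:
T = -109 (T = 18*(-5) - 19 = -90 - 19 = -109)
U(r) = 11881/r (U(r) = (-109)²/r = 11881/r)
(H(-2075, -1172) + (277066 - 1*1053488))/(U(1124) - 1860053) = (2232 + (277066 - 1*1053488))/(11881/1124 - 1860053) = (2232 + (277066 - 1053488))/(11881*(1/1124) - 1860053) = (2232 - 776422)/(11881/1124 - 1860053) = -774190/(-2090687691/1124) = -774190*(-1124/2090687691) = 870189560/2090687691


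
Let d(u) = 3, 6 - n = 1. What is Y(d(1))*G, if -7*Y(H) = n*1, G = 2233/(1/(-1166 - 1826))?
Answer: 4772240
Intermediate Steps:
n = 5 (n = 6 - 1*1 = 6 - 1 = 5)
G = -6681136 (G = 2233/(1/(-2992)) = 2233/(-1/2992) = 2233*(-2992) = -6681136)
Y(H) = -5/7
Y(d(1))*G = -5/7*(-6681136) = 4772240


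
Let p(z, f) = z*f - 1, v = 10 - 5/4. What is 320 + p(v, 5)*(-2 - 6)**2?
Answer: 3056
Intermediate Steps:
v = 35/4 (v = 10 - 5/4 = 35/4 ≈ 8.7500)
p(z, f) = -1 + f*z (p(z, f) = f*z - 1 = -1 + f*z)
320 + p(v, 5)*(-2 - 6)**2 = 320 + (-1 + 5*(35/4))*(-2 - 6)**2 = 320 + (-1 + 175/4)*(-8)**2 = 320 + (171/4)*64 = 320 + 2736 = 3056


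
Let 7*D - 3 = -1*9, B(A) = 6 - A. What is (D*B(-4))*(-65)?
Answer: 3900/7 ≈ 557.14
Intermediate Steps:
D = -6/7 (D = 3/7 + (-1*9)/7 = 3/7 + (1/7)*(-9) = 3/7 - 9/7 = -6/7 ≈ -0.85714)
(D*B(-4))*(-65) = -6*(6 - 1*(-4))/7*(-65) = -6*(6 + 4)/7*(-65) = -6/7*10*(-65) = -60/7*(-65) = 3900/7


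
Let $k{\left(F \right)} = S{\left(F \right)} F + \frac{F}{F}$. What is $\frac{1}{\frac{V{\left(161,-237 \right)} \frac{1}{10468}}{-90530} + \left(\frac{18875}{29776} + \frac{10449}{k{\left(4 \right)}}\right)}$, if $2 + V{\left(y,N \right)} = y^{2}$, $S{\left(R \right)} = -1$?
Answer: $- \frac{3527220444880}{12283073001705683} \approx -0.00028716$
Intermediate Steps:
$k{\left(F \right)} = 1 - F$ ($k{\left(F \right)} = - F + \frac{F}{F} = - F + 1 = 1 - F$)
$V{\left(y,N \right)} = -2 + y^{2}$
$\frac{1}{\frac{V{\left(161,-237 \right)} \frac{1}{10468}}{-90530} + \left(\frac{18875}{29776} + \frac{10449}{k{\left(4 \right)}}\right)} = \frac{1}{\frac{\left(-2 + 161^{2}\right) \frac{1}{10468}}{-90530} + \left(\frac{18875}{29776} + \frac{10449}{1 - 4}\right)} = \frac{1}{\left(-2 + 25921\right) \frac{1}{10468} \left(- \frac{1}{90530}\right) + \left(18875 \cdot \frac{1}{29776} + \frac{10449}{1 - 4}\right)} = \frac{1}{25919 \cdot \frac{1}{10468} \left(- \frac{1}{90530}\right) + \left(\frac{18875}{29776} + \frac{10449}{-3}\right)} = \frac{1}{\frac{25919}{10468} \left(- \frac{1}{90530}\right) + \left(\frac{18875}{29776} + 10449 \left(- \frac{1}{3}\right)\right)} = \frac{1}{- \frac{25919}{947668040} + \left(\frac{18875}{29776} - 3483\right)} = \frac{1}{- \frac{25919}{947668040} - \frac{103690933}{29776}} = \frac{1}{- \frac{12283073001705683}{3527220444880}} = - \frac{3527220444880}{12283073001705683}$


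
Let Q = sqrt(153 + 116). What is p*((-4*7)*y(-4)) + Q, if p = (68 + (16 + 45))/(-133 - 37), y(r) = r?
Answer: -7224/85 + sqrt(269) ≈ -68.587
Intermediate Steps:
p = -129/170 (p = (68 + 61)/(-170) = 129*(-1/170) = -129/170 ≈ -0.75882)
Q = sqrt(269) ≈ 16.401
p*((-4*7)*y(-4)) + Q = -129*(-4*7)*(-4)/170 + sqrt(269) = -(-1806)*(-4)/85 + sqrt(269) = -129/170*112 + sqrt(269) = -7224/85 + sqrt(269)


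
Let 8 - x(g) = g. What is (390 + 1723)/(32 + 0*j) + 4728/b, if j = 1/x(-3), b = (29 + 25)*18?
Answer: 183761/2592 ≈ 70.896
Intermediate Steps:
b = 972 (b = 54*18 = 972)
x(g) = 8 - g
j = 1/11 (j = 1/(8 - 1*(-3)) = 1/(8 + 3) = 1/11 ≈ 0.090909)
(390 + 1723)/(32 + 0*j) + 4728/b = (390 + 1723)/(32 + 0*(1/11)) + 4728/972 = 2113/(32 + 0) + 4728*(1/972) = 2113/32 + 394/81 = 183761/2592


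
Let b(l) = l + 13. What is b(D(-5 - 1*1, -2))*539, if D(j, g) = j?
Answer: 3773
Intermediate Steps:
b(l) = 13 + l
b(D(-5 - 1*1, -2))*539 = (13 + (-5 - 1*1))*539 = (13 + (-5 - 1))*539 = (13 - 6)*539 = 7*539 = 3773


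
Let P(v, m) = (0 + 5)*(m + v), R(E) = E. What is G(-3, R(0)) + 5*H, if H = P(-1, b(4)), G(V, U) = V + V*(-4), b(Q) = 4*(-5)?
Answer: -516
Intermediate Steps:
b(Q) = -20
G(V, U) = -3*V (G(V, U) = V - 4*V = -3*V)
P(v, m) = 5*m + 5*v (P(v, m) = 5*(m + v) = 5*m + 5*v)
H = -105 (H = 5*(-20) + 5*(-1) = -100 - 5 = -105)
G(-3, R(0)) + 5*H = -3*(-3) + 5*(-105) = 9 - 525 = -516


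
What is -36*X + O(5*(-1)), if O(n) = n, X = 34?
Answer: -1229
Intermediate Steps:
-36*X + O(5*(-1)) = -36*34 + 5*(-1) = -1224 - 5 = -1229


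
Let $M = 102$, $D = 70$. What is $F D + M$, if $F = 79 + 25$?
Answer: $7382$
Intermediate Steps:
$F = 104$
$F D + M = 104 \cdot 70 + 102 = 7280 + 102 = 7382$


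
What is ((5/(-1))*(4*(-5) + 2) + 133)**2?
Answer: 49729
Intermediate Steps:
((5/(-1))*(4*(-5) + 2) + 133)**2 = ((5*(-1))*(-20 + 2) + 133)**2 = (-5*(-18) + 133)**2 = (90 + 133)**2 = 223**2 = 49729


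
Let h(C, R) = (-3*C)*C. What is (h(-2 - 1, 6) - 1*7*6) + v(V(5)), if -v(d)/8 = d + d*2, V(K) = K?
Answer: -189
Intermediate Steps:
h(C, R) = -3*C²
v(d) = -24*d (v(d) = -8*(d + d*2) = -8*(d + 2*d) = -24*d)
(h(-2 - 1, 6) - 1*7*6) + v(V(5)) = (-3*(-2 - 1)² - 1*7*6) - 24*5 = (-3*(-3)² - 7*6) - 120 = (-3*9 - 42) - 120 = (-27 - 42) - 120 = -69 - 120 = -189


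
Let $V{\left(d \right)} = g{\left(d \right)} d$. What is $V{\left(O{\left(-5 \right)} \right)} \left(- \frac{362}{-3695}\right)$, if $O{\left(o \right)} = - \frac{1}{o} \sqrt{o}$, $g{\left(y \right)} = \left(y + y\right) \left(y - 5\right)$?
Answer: $\frac{724}{3695} - \frac{724 i \sqrt{5}}{92375} \approx 0.19594 - 0.017525 i$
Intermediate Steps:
$g{\left(y \right)} = 2 y \left(-5 + y\right)$
$O{\left(o \right)} = - \frac{1}{\sqrt{o}}$
$V{\left(d \right)} = 2 d^{2} \left(-5 + d\right)$ ($V{\left(d \right)} = 2 d \left(-5 + d\right) d = 2 d^{2} \left(-5 + d\right)$)
$V{\left(O{\left(-5 \right)} \right)} \left(- \frac{362}{-3695}\right) = 2 \left(- \frac{1}{i \sqrt{5}}\right)^{2} \left(-5 - \frac{1}{\sqrt{-5}}\right) \left(- \frac{362}{-3695}\right) = 2 \left(- \frac{\left(-1\right) i \sqrt{5}}{5}\right)^{2} \left(-5 - - \frac{i \sqrt{5}}{5}\right) \left(\left(-362\right) \left(- \frac{1}{3695}\right)\right) = 2 \left(\frac{i \sqrt{5}}{5}\right)^{2} \left(-5 + \frac{i \sqrt{5}}{5}\right) \frac{362}{3695} = 2 \left(- \frac{1}{5}\right) \left(-5 + \frac{i \sqrt{5}}{5}\right) \frac{362}{3695} = \left(2 - \frac{2 i \sqrt{5}}{25}\right) \frac{362}{3695} = \frac{724}{3695} - \frac{724 i \sqrt{5}}{92375}$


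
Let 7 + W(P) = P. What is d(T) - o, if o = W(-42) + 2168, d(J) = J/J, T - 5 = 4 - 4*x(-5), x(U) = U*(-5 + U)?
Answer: -2118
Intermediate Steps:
W(P) = -7 + P
T = -191 (T = 5 + (4 - (-20)*(-5 - 5)) = 5 + (4 - (-20)*(-10)) = 5 + (4 - 4*50) = 5 + (4 - 200) = 5 - 196 = -191)
d(J) = 1
o = 2119 (o = (-7 - 42) + 2168 = -49 + 2168 = 2119)
d(T) - o = 1 - 1*2119 = 1 - 2119 = -2118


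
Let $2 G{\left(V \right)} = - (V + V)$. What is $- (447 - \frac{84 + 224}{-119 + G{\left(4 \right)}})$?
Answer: $- \frac{55289}{123} \approx -449.5$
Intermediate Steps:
$G{\left(V \right)} = - V$ ($G{\left(V \right)} = \frac{\left(-1\right) \left(V + V\right)}{2} = \frac{\left(-1\right) 2 V}{2} = \frac{\left(-2\right) V}{2} = - V$)
$- (447 - \frac{84 + 224}{-119 + G{\left(4 \right)}}) = - (447 - \frac{84 + 224}{-119 - 4}) = - (447 - \frac{308}{-119 - 4}) = - (447 - \frac{308}{-123}) = - (447 - 308 \left(- \frac{1}{123}\right)) = - (447 - - \frac{308}{123}) = - (447 + \frac{308}{123}) = \left(-1\right) \frac{55289}{123} = - \frac{55289}{123}$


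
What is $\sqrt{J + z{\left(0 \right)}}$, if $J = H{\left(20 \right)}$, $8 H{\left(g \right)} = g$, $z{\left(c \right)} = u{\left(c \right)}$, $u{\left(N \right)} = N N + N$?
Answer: $\frac{\sqrt{10}}{2} \approx 1.5811$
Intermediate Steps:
$u{\left(N \right)} = N + N^{2}$ ($u{\left(N \right)} = N^{2} + N = N + N^{2}$)
$z{\left(c \right)} = c \left(1 + c\right)$
$H{\left(g \right)} = \frac{g}{8}$
$J = \frac{5}{2}$ ($J = \frac{1}{8} \cdot 20 = \frac{5}{2} \approx 2.5$)
$\sqrt{J + z{\left(0 \right)}} = \sqrt{\frac{5}{2} + 0 \left(1 + 0\right)} = \sqrt{\frac{5}{2} + 0 \cdot 1} = \sqrt{\frac{5}{2} + 0} = \sqrt{\frac{5}{2}} = \frac{\sqrt{10}}{2}$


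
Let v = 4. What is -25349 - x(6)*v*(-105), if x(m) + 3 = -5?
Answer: -28709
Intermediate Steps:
x(m) = -8 (x(m) = -3 - 5 = -8)
-25349 - x(6)*v*(-105) = -25349 - (-8)*4*(-105) = -25349 - (-8)*(-420) = -25349 - 1*3360 = -25349 - 3360 = -28709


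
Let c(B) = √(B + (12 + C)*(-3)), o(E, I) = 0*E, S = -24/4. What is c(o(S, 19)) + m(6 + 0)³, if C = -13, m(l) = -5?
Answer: -125 + √3 ≈ -123.27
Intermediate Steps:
S = -6 (S = -24*¼ = -6)
o(E, I) = 0
c(B) = √(3 + B) (c(B) = √(B + (12 - 13)*(-3)) = √(B - 1*(-3)) = √(B + 3) = √(3 + B))
c(o(S, 19)) + m(6 + 0)³ = √(3 + 0) + (-5)³ = √3 - 125 = -125 + √3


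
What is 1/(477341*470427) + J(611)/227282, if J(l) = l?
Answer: 137202552032159/51037103730468174 ≈ 0.0026883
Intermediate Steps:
1/(477341*470427) + J(611)/227282 = 1/(477341*470427) + 611/227282 = (1/477341)*(1/470427) + 611*(1/227282) = 1/224554094607 + 611/227282 = 137202552032159/51037103730468174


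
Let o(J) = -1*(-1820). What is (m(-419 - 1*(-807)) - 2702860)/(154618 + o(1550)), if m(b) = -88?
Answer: -1351474/78219 ≈ -17.278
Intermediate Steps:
o(J) = 1820
(m(-419 - 1*(-807)) - 2702860)/(154618 + o(1550)) = (-88 - 2702860)/(154618 + 1820) = -2702948/156438 = -2702948*1/156438 = -1351474/78219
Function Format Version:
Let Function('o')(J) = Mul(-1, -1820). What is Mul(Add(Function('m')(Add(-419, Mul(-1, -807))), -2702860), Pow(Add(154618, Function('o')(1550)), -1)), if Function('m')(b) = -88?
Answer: Rational(-1351474, 78219) ≈ -17.278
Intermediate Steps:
Function('o')(J) = 1820
Mul(Add(Function('m')(Add(-419, Mul(-1, -807))), -2702860), Pow(Add(154618, Function('o')(1550)), -1)) = Mul(Add(-88, -2702860), Pow(Add(154618, 1820), -1)) = Mul(-2702948, Pow(156438, -1)) = Mul(-2702948, Rational(1, 156438)) = Rational(-1351474, 78219)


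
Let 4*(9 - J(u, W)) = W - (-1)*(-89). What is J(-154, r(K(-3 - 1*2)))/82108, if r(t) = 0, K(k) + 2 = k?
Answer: 125/328432 ≈ 0.00038060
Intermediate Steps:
K(k) = -2 + k
J(u, W) = 125/4 - W/4 (J(u, W) = 9 - (W - (-1)*(-89))/4 = 9 - (W - 1*89)/4 = 9 - (W - 89)/4 = 9 - (-89 + W)/4 = 9 + (89/4 - W/4) = 125/4 - W/4)
J(-154, r(K(-3 - 1*2)))/82108 = (125/4 - ¼*0)/82108 = (125/4 + 0)*(1/82108) = (125/4)*(1/82108) = 125/328432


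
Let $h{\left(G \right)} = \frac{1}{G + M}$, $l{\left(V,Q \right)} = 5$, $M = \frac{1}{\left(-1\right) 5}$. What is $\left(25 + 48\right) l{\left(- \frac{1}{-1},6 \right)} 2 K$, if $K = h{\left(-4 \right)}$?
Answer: $- \frac{3650}{21} \approx -173.81$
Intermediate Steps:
$M = - \frac{1}{5}$ ($M = \left(-1\right) \frac{1}{5} = - \frac{1}{5} \approx -0.2$)
$h{\left(G \right)} = \frac{1}{- \frac{1}{5} + G}$ ($h{\left(G \right)} = \frac{1}{G - \frac{1}{5}} = \frac{1}{- \frac{1}{5} + G}$)
$K = - \frac{5}{21}$ ($K = \frac{5}{-1 + 5 \left(-4\right)} = \frac{5}{-1 - 20} = \frac{5}{-21} = 5 \left(- \frac{1}{21}\right) = - \frac{5}{21} \approx -0.2381$)
$\left(25 + 48\right) l{\left(- \frac{1}{-1},6 \right)} 2 K = \left(25 + 48\right) 5 \cdot 2 \left(- \frac{5}{21}\right) = 73 \cdot 10 \left(- \frac{5}{21}\right) = 73 \left(- \frac{50}{21}\right) = - \frac{3650}{21}$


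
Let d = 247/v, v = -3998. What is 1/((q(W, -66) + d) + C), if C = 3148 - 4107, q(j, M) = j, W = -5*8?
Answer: -3998/3994249 ≈ -0.0010009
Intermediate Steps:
W = -40
d = -247/3998 (d = 247/(-3998) = 247*(-1/3998) = -247/3998 ≈ -0.061781)
C = -959
1/((q(W, -66) + d) + C) = 1/((-40 - 247/3998) - 959) = 1/(-160167/3998 - 959) = 1/(-3994249/3998) = -3998/3994249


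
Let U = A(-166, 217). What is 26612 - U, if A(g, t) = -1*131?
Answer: 26743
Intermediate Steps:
A(g, t) = -131
U = -131
26612 - U = 26612 - 1*(-131) = 26612 + 131 = 26743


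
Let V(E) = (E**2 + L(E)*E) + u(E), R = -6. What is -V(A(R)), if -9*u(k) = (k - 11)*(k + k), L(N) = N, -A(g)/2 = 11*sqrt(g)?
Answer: 15488/3 + 484*I*sqrt(6)/9 ≈ 5162.7 + 131.73*I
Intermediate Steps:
A(g) = -22*sqrt(g)
u(k) = -2*k*(-11 + k)/9 (u(k) = -(k - 11)*(k + k)/9 = -(-11 + k)*2*k/9 = -2*k*(-11 + k)/9)
V(E) = 2*E**2 + 2*E*(11 - E)/9 (V(E) = (E**2 + E*E) + 2*E*(11 - E)/9 = (E**2 + E**2) + 2*E*(11 - E)/9 = 2*E**2 + 2*E*(11 - E)/9)
-V(A(R)) = -2*(-22*I*sqrt(6))*(11 + 8*(-22*I*sqrt(6)))/9 = -2*(-22*I*sqrt(6))*(11 - 176*I*sqrt(6))/9 = -(-44)*I*sqrt(6)*(11 - 176*I*sqrt(6))/9 = 44*I*sqrt(6)*(11 - 176*I*sqrt(6))/9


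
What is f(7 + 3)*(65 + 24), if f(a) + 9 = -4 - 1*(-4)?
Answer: -801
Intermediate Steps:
f(a) = -9 (f(a) = -9 + (-4 - 1*(-4)) = -9 + (-4 + 4) = -9 + 0 = -9)
f(7 + 3)*(65 + 24) = -9*(65 + 24) = -9*89 = -801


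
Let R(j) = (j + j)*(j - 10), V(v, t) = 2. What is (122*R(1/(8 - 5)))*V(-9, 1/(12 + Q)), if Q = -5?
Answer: -14152/9 ≈ -1572.4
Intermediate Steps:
R(j) = 2*j*(-10 + j) (R(j) = (2*j)*(-10 + j) = 2*j*(-10 + j))
(122*R(1/(8 - 5)))*V(-9, 1/(12 + Q)) = (122*(2*(-10 + 1/(8 - 5))/(8 - 5)))*2 = (122*(2*(-10 + 1/3)/3))*2 = (122*(2*(⅓)*(-10 + ⅓)))*2 = (122*(2*(⅓)*(-29/3)))*2 = (122*(-58/9))*2 = -7076/9*2 = -14152/9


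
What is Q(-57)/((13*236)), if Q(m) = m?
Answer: -57/3068 ≈ -0.018579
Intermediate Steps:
Q(-57)/((13*236)) = -57/(13*236) = -57/3068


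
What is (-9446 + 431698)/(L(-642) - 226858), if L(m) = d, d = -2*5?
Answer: -105563/56717 ≈ -1.8612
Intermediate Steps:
d = -10
L(m) = -10
(-9446 + 431698)/(L(-642) - 226858) = (-9446 + 431698)/(-10 - 226858) = 422252/(-226868) = 422252*(-1/226868) = -105563/56717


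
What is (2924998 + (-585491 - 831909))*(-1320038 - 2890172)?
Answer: -6347304175580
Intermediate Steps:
(2924998 + (-585491 - 831909))*(-1320038 - 2890172) = (2924998 - 1417400)*(-4210210) = 1507598*(-4210210) = -6347304175580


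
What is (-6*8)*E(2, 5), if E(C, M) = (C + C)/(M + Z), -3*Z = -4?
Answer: -576/19 ≈ -30.316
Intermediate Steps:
Z = 4/3 (Z = -⅓*(-4) = 4/3 ≈ 1.3333)
E(C, M) = 2*C/(4/3 + M) (E(C, M) = (C + C)/(M + 4/3) = (2*C)/(4/3 + M) = 2*C/(4/3 + M))
(-6*8)*E(2, 5) = (-6*8)*(6*2/(4 + 3*5)) = -288*2/(4 + 15) = -288*2/19 = -48*12/19 = -576/19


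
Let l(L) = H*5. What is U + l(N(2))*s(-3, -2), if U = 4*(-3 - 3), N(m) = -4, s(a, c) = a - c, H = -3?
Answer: -9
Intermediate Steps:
U = -24 (U = 4*(-6) = -24)
l(L) = -15 (l(L) = -3*5 = -15)
U + l(N(2))*s(-3, -2) = -24 - 15*(-3 - 1*(-2)) = -24 - 15*(-3 + 2) = -24 - 15*(-1) = -24 + 15 = -9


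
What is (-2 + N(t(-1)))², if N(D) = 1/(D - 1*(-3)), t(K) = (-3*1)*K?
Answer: 121/36 ≈ 3.3611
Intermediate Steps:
t(K) = -3*K
N(D) = 1/(3 + D) (N(D) = 1/(D + 3) = 1/(3 + D))
(-2 + N(t(-1)))² = (-2 + 1/(3 - 3*(-1)))² = (-2 + 1/(3 + 3))² = (-2 + 1/6)² = (-2 + ⅙)² = (-11/6)² = 121/36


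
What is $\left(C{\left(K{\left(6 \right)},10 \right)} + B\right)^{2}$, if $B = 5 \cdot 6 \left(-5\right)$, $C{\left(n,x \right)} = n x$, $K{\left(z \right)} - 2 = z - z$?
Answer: $16900$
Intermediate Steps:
$K{\left(z \right)} = 2$ ($K{\left(z \right)} = 2 + \left(z - z\right) = 2 + 0 = 2$)
$B = -150$ ($B = 30 \left(-5\right) = -150$)
$\left(C{\left(K{\left(6 \right)},10 \right)} + B\right)^{2} = \left(2 \cdot 10 - 150\right)^{2} = \left(20 - 150\right)^{2} = \left(-130\right)^{2} = 16900$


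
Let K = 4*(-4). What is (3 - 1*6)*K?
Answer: 48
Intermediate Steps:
K = -16
(3 - 1*6)*K = (3 - 1*6)*(-16) = (3 - 6)*(-16) = -3*(-16) = 48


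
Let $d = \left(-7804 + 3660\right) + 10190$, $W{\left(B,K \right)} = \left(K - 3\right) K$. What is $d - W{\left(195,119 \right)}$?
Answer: $-7758$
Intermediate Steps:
$W{\left(B,K \right)} = K \left(-3 + K\right)$ ($W{\left(B,K \right)} = \left(-3 + K\right) K = K \left(-3 + K\right)$)
$d = 6046$ ($d = -4144 + 10190 = 6046$)
$d - W{\left(195,119 \right)} = 6046 - 119 \left(-3 + 119\right) = 6046 - 119 \cdot 116 = 6046 - 13804 = -7758$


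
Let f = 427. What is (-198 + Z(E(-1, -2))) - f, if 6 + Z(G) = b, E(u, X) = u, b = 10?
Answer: -621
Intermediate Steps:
Z(G) = 4 (Z(G) = -6 + 10 = 4)
(-198 + Z(E(-1, -2))) - f = (-198 + 4) - 1*427 = -194 - 427 = -621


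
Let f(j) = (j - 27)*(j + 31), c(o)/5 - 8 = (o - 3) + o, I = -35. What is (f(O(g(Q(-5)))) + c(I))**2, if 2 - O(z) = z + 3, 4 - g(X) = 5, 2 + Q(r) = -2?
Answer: 1350244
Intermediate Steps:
Q(r) = -4 (Q(r) = -2 - 2 = -4)
g(X) = -1 (g(X) = 4 - 1*5 = 4 - 5 = -1)
O(z) = -1 - z (O(z) = 2 - (z + 3) = 2 - (3 + z) = 2 + (-3 - z) = -1 - z)
c(o) = 25 + 10*o (c(o) = 40 + 5*((o - 3) + o) = 40 + 5*((-3 + o) + o) = 40 + 5*(-3 + 2*o) = 40 + (-15 + 10*o) = 25 + 10*o)
f(j) = (-27 + j)*(31 + j)
(f(O(g(Q(-5)))) + c(I))**2 = ((-837 + (-1 - 1*(-1))**2 + 4*(-1 - 1*(-1))) + (25 + 10*(-35)))**2 = ((-837 + (-1 + 1)**2 + 4*(-1 + 1)) + (25 - 350))**2 = ((-837 + 0**2 + 4*0) - 325)**2 = ((-837 + 0 + 0) - 325)**2 = (-837 - 325)**2 = (-1162)**2 = 1350244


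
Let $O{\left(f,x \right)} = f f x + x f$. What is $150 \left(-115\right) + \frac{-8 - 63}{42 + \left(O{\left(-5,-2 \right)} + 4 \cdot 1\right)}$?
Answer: $- \frac{103571}{6} \approx -17262.0$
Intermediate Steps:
$O{\left(f,x \right)} = f x + x f^{2}$ ($O{\left(f,x \right)} = f^{2} x + f x = x f^{2} + f x = f x + x f^{2}$)
$150 \left(-115\right) + \frac{-8 - 63}{42 + \left(O{\left(-5,-2 \right)} + 4 \cdot 1\right)} = 150 \left(-115\right) + \frac{-8 - 63}{42 + \left(\left(-5\right) \left(-2\right) \left(1 - 5\right) + 4 \cdot 1\right)} = -17250 - \frac{71}{42 + \left(\left(-5\right) \left(-2\right) \left(-4\right) + 4\right)} = -17250 - \frac{71}{42 + \left(-40 + 4\right)} = -17250 - \frac{71}{42 - 36} = -17250 - \frac{71}{6} = - \frac{103571}{6}$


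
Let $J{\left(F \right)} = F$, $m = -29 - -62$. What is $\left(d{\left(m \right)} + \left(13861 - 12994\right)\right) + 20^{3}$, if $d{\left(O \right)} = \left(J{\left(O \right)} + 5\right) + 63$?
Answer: $8968$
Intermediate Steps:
$m = 33$ ($m = -29 + 62 = 33$)
$d{\left(O \right)} = 68 + O$ ($d{\left(O \right)} = \left(O + 5\right) + 63 = \left(5 + O\right) + 63 = 68 + O$)
$\left(d{\left(m \right)} + \left(13861 - 12994\right)\right) + 20^{3} = \left(\left(68 + 33\right) + \left(13861 - 12994\right)\right) + 20^{3} = \left(101 + 867\right) + 8000 = 968 + 8000 = 8968$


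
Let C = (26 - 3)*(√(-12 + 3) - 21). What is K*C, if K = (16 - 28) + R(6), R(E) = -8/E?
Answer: 6440 - 920*I ≈ 6440.0 - 920.0*I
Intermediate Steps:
K = -40/3 (K = (16 - 28) - 8/6 = -12 - 8*⅙ = -12 - 4/3 = -40/3 ≈ -13.333)
C = -483 + 69*I (C = 23*(√(-9) - 21) = 23*(3*I - 21) = 23*(-21 + 3*I) = -483 + 69*I ≈ -483.0 + 69.0*I)
K*C = -40*(-483 + 69*I)/3 = 6440 - 920*I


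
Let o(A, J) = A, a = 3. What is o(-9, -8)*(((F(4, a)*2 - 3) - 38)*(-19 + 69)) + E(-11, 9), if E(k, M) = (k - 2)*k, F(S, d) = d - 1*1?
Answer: 16793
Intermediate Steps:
F(S, d) = -1 + d (F(S, d) = d - 1 = -1 + d)
E(k, M) = k*(-2 + k) (E(k, M) = (-2 + k)*k = k*(-2 + k))
o(-9, -8)*(((F(4, a)*2 - 3) - 38)*(-19 + 69)) + E(-11, 9) = -9*(((-1 + 3)*2 - 3) - 38)*(-19 + 69) - 11*(-2 - 11) = -9*((2*2 - 3) - 38)*50 - 11*(-13) = -9*((4 - 3) - 38)*50 + 143 = -9*(1 - 38)*50 + 143 = -(-333)*50 + 143 = -9*(-1850) + 143 = 16650 + 143 = 16793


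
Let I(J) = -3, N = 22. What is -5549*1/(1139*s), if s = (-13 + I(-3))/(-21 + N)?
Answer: 5549/18224 ≈ 0.30449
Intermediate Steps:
s = -16 (s = (-13 - 3)/(-21 + 22) = -16/1 = -16*1 = -16)
-5549*1/(1139*s) = -5549/((-16*1139)) = -5549/(-18224) = -5549*(-1/18224) = 5549/18224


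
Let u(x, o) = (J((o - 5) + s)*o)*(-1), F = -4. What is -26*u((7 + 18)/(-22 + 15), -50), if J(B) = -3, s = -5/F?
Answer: 3900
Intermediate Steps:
s = 5/4 (s = -5/(-4) = -5*(-¼) = 5/4 ≈ 1.2500)
u(x, o) = 3*o (u(x, o) = -3*o*(-1) = 3*o)
-26*u((7 + 18)/(-22 + 15), -50) = -78*(-50) = -26*(-150) = 3900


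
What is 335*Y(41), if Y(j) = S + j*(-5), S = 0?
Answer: -68675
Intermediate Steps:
Y(j) = -5*j (Y(j) = 0 + j*(-5) = 0 - 5*j = -5*j)
335*Y(41) = 335*(-5*41) = 335*(-205) = -68675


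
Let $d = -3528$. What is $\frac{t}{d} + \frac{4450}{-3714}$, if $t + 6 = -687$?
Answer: $- \frac{104173}{103992} \approx -1.0017$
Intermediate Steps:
$t = -693$ ($t = -6 - 687 = -693$)
$\frac{t}{d} + \frac{4450}{-3714} = - \frac{693}{-3528} + \frac{4450}{-3714} = \left(-693\right) \left(- \frac{1}{3528}\right) + 4450 \left(- \frac{1}{3714}\right) = \frac{11}{56} - \frac{2225}{1857} = - \frac{104173}{103992}$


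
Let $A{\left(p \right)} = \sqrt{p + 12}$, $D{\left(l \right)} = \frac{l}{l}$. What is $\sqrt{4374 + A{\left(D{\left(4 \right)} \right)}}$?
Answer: $\sqrt{4374 + \sqrt{13}} \approx 66.163$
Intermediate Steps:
$D{\left(l \right)} = 1$
$A{\left(p \right)} = \sqrt{12 + p}$
$\sqrt{4374 + A{\left(D{\left(4 \right)} \right)}} = \sqrt{4374 + \sqrt{12 + 1}} = \sqrt{4374 + \sqrt{13}}$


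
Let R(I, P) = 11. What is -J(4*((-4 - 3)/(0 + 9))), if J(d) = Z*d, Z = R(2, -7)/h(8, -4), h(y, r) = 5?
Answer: 308/45 ≈ 6.8444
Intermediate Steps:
Z = 11/5 ≈ 2.2000
J(d) = 11*d/5
-J(4*((-4 - 3)/(0 + 9))) = -11*4*((-4 - 3)/(0 + 9))/5 = -11*4*(-7/9)/5 = -11*(-28)/(5*9) = -1*(-308/45) = 308/45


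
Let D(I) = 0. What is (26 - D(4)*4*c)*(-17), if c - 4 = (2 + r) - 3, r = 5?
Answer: -442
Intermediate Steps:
c = 8 (c = 4 + ((2 + 5) - 3) = 4 + (7 - 3) = 4 + 4 = 8)
(26 - D(4)*4*c)*(-17) = (26 - 0*4*8)*(-17) = (26 - 0*8)*(-17) = (26 - 1*0)*(-17) = (26 + 0)*(-17) = 26*(-17) = -442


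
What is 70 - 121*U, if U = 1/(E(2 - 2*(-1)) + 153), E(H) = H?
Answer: 10869/157 ≈ 69.229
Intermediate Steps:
U = 1/157 (U = 1/((2 - 2*(-1)) + 153) = 1/((2 + 2) + 153) = 1/(4 + 153) = 1/157 ≈ 0.0063694)
70 - 121*U = 70 - 121*1/157 = 70 - 121/157 = 10869/157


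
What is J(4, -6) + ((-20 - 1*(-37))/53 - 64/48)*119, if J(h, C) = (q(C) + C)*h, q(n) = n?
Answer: -26791/159 ≈ -168.50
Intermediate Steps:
J(h, C) = 2*C*h (J(h, C) = (C + C)*h = (2*C)*h = 2*C*h)
J(4, -6) + ((-20 - 1*(-37))/53 - 64/48)*119 = 2*(-6)*4 + ((-20 - 1*(-37))/53 - 64/48)*119 = -48 + ((-20 + 37)*(1/53) - 64*1/48)*119 = -48 + (17*(1/53) - 4/3)*119 = -48 + (17/53 - 4/3)*119 = -48 - 161/159*119 = -48 - 19159/159 = -26791/159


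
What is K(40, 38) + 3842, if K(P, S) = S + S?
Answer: 3918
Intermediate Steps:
K(P, S) = 2*S
K(40, 38) + 3842 = 2*38 + 3842 = 76 + 3842 = 3918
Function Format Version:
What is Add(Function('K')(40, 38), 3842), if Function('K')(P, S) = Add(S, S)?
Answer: 3918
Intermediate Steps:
Function('K')(P, S) = Mul(2, S)
Add(Function('K')(40, 38), 3842) = Add(Mul(2, 38), 3842) = Add(76, 3842) = 3918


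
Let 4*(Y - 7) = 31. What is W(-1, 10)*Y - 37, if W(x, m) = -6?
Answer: -251/2 ≈ -125.50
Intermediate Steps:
Y = 59/4 (Y = 7 + (¼)*31 = 7 + 31/4 = 59/4 ≈ 14.750)
W(-1, 10)*Y - 37 = -6*59/4 - 37 = -177/2 - 37 = -251/2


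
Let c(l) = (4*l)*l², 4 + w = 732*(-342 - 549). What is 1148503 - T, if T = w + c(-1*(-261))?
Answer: -69317605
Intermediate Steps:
w = -652216 (w = -4 + 732*(-342 - 549) = -4 + 732*(-891) = -4 - 652212 = -652216)
c(l) = 4*l³
T = 70466108 (T = -652216 + 4*(-1*(-261))³ = -652216 + 4*261³ = -652216 + 4*17779581 = -652216 + 71118324 = 70466108)
1148503 - T = 1148503 - 1*70466108 = 1148503 - 70466108 = -69317605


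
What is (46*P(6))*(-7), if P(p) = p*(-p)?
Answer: 11592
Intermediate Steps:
P(p) = -p²
(46*P(6))*(-7) = (46*(-1*6²))*(-7) = (46*(-1*36))*(-7) = (46*(-36))*(-7) = -1656*(-7) = 11592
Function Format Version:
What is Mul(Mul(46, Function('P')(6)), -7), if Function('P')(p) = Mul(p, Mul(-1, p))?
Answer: 11592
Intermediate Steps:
Function('P')(p) = Mul(-1, Pow(p, 2))
Mul(Mul(46, Function('P')(6)), -7) = Mul(Mul(46, Mul(-1, Pow(6, 2))), -7) = Mul(Mul(46, Mul(-1, 36)), -7) = Mul(Mul(46, -36), -7) = Mul(-1656, -7) = 11592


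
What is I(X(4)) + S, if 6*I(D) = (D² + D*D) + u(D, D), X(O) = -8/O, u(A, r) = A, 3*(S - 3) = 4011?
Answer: 1341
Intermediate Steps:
S = 1340 (S = 3 + (⅓)*4011 = 3 + 1337 = 1340)
I(D) = D²/3 + D/6 (I(D) = ((D² + D*D) + D)/6 = ((D² + D²) + D)/6 = (2*D² + D)/6 = (D + 2*D²)/6 = D²/3 + D/6)
I(X(4)) + S = (-8/4)*(1 + 2*(-8/4))/6 + 1340 = (-8*¼)*(1 + 2*(-8*¼))/6 + 1340 = (⅙)*(-2)*(1 + 2*(-2)) + 1340 = (⅙)*(-2)*(1 - 4) + 1340 = (⅙)*(-2)*(-3) + 1340 = 1 + 1340 = 1341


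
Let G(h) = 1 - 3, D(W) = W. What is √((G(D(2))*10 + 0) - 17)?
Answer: I*√37 ≈ 6.0828*I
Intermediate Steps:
G(h) = -2
√((G(D(2))*10 + 0) - 17) = √((-2*10 + 0) - 17) = √((-20 + 0) - 17) = √(-20 - 17) = √(-37) = I*√37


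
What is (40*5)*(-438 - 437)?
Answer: -175000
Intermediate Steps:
(40*5)*(-438 - 437) = 200*(-875) = -175000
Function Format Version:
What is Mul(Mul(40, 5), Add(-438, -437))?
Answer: -175000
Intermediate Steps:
Mul(Mul(40, 5), Add(-438, -437)) = Mul(200, -875) = -175000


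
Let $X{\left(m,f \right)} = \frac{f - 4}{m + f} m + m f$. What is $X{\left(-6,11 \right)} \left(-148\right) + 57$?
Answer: $\frac{55341}{5} \approx 11068.0$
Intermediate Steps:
$X{\left(m,f \right)} = f m + \frac{m \left(-4 + f\right)}{f + m}$ ($X{\left(m,f \right)} = \frac{-4 + f}{f + m} m + f m = \frac{m \left(-4 + f\right)}{f + m} + f m = f m + \frac{m \left(-4 + f\right)}{f + m}$)
$X{\left(-6,11 \right)} \left(-148\right) + 57 = - \frac{6 \left(-4 + 11 + 11^{2} + 11 \left(-6\right)\right)}{11 - 6} \left(-148\right) + 57 = - \frac{6 \left(-4 + 11 + 121 - 66\right)}{5} \left(-148\right) + 57 = \left(-6\right) \frac{1}{5} \cdot 62 \left(-148\right) + 57 = \left(- \frac{372}{5}\right) \left(-148\right) + 57 = \frac{55056}{5} + 57 = \frac{55341}{5}$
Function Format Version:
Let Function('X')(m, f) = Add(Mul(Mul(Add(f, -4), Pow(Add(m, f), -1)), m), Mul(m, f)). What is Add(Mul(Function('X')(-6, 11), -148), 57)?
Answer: Rational(55341, 5) ≈ 11068.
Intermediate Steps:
Function('X')(m, f) = Add(Mul(f, m), Mul(m, Pow(Add(f, m), -1), Add(-4, f))) (Function('X')(m, f) = Add(Mul(Mul(Add(-4, f), Pow(Add(f, m), -1)), m), Mul(f, m)) = Add(Mul(Mul(Pow(Add(f, m), -1), Add(-4, f)), m), Mul(f, m)) = Add(Mul(m, Pow(Add(f, m), -1), Add(-4, f)), Mul(f, m)) = Add(Mul(f, m), Mul(m, Pow(Add(f, m), -1), Add(-4, f))))
Add(Mul(Function('X')(-6, 11), -148), 57) = Add(Mul(Mul(-6, Pow(Add(11, -6), -1), Add(-4, 11, Pow(11, 2), Mul(11, -6))), -148), 57) = Add(Mul(Mul(-6, Pow(5, -1), Add(-4, 11, 121, -66)), -148), 57) = Add(Mul(Mul(-6, Rational(1, 5), 62), -148), 57) = Add(Mul(Rational(-372, 5), -148), 57) = Add(Rational(55056, 5), 57) = Rational(55341, 5)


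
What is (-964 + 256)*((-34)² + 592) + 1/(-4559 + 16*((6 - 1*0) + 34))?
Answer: -4850091697/3919 ≈ -1.2376e+6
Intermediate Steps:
(-964 + 256)*((-34)² + 592) + 1/(-4559 + 16*((6 - 1*0) + 34)) = -708*(1156 + 592) + 1/(-4559 + 16*((6 + 0) + 34)) = -708*1748 + 1/(-4559 + 16*(6 + 34)) = -1237584 + 1/(-4559 + 16*40) = -1237584 + 1/(-4559 + 640) = -1237584 + 1/(-3919) = -1237584 - 1/3919 = -4850091697/3919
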